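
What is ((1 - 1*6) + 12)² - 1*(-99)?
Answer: 148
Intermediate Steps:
((1 - 1*6) + 12)² - 1*(-99) = ((1 - 6) + 12)² + 99 = (-5 + 12)² + 99 = 7² + 99 = 49 + 99 = 148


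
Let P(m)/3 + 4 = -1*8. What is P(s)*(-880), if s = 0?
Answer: 31680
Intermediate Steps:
P(m) = -36 (P(m) = -12 + 3*(-1*8) = -12 + 3*(-8) = -12 - 24 = -36)
P(s)*(-880) = -36*(-880) = 31680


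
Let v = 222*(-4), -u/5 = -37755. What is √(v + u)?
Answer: √187887 ≈ 433.46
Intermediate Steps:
u = 188775 (u = -5*(-37755) = 188775)
v = -888
√(v + u) = √(-888 + 188775) = √187887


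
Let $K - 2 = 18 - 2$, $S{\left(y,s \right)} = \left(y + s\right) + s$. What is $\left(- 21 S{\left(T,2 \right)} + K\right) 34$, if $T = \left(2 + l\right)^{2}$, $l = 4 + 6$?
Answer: $-105060$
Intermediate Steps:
$l = 10$
$T = 144$ ($T = \left(2 + 10\right)^{2} = 12^{2} = 144$)
$S{\left(y,s \right)} = y + 2 s$ ($S{\left(y,s \right)} = \left(s + y\right) + s = y + 2 s$)
$K = 18$ ($K = 2 + \left(18 - 2\right) = 2 + 16 = 18$)
$\left(- 21 S{\left(T,2 \right)} + K\right) 34 = \left(- 21 \left(144 + 2 \cdot 2\right) + 18\right) 34 = \left(- 21 \left(144 + 4\right) + 18\right) 34 = \left(\left(-21\right) 148 + 18\right) 34 = \left(-3108 + 18\right) 34 = \left(-3090\right) 34 = -105060$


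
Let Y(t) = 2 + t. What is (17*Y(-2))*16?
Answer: 0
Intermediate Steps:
(17*Y(-2))*16 = (17*(2 - 2))*16 = (17*0)*16 = 0*16 = 0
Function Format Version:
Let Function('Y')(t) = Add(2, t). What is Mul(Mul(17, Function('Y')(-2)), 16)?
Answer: 0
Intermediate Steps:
Mul(Mul(17, Function('Y')(-2)), 16) = Mul(Mul(17, Add(2, -2)), 16) = Mul(Mul(17, 0), 16) = Mul(0, 16) = 0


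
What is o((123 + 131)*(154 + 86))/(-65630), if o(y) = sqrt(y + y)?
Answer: -4*sqrt(1905)/32815 ≈ -0.0053203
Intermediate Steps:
o(y) = sqrt(2)*sqrt(y) (o(y) = sqrt(2*y) = sqrt(2)*sqrt(y))
o((123 + 131)*(154 + 86))/(-65630) = (sqrt(2)*sqrt((123 + 131)*(154 + 86)))/(-65630) = (sqrt(2)*sqrt(254*240))*(-1/65630) = (sqrt(2)*sqrt(60960))*(-1/65630) = (sqrt(2)*(4*sqrt(3810)))*(-1/65630) = (8*sqrt(1905))*(-1/65630) = -4*sqrt(1905)/32815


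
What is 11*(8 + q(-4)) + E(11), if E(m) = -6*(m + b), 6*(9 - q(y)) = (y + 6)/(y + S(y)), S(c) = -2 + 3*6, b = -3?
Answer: 4993/36 ≈ 138.69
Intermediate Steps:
S(c) = 16 (S(c) = -2 + 18 = 16)
q(y) = 9 - (6 + y)/(6*(16 + y)) (q(y) = 9 - (y + 6)/(6*(y + 16)) = 9 - (6 + y)/(6*(16 + y)))
E(m) = 18 - 6*m (E(m) = -6*(m - 3) = -6*(-3 + m) = 18 - 6*m)
11*(8 + q(-4)) + E(11) = 11*(8 + (858 + 53*(-4))/(6*(16 - 4))) + (18 - 6*11) = 11*(8 + (⅙)*(858 - 212)/12) + (18 - 66) = 11*(8 + (⅙)*(1/12)*646) - 48 = 11*(8 + 323/36) - 48 = 11*(611/36) - 48 = 6721/36 - 48 = 4993/36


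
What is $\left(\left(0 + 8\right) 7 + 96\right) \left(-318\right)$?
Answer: $-48336$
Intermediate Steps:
$\left(\left(0 + 8\right) 7 + 96\right) \left(-318\right) = \left(8 \cdot 7 + 96\right) \left(-318\right) = \left(56 + 96\right) \left(-318\right) = 152 \left(-318\right) = -48336$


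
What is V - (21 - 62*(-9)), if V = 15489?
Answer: 14910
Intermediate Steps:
V - (21 - 62*(-9)) = 15489 - (21 - 62*(-9)) = 15489 - (21 + 558) = 15489 - 1*579 = 15489 - 579 = 14910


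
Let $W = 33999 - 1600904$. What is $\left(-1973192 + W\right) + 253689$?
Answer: $-3286408$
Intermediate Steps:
$W = -1566905$ ($W = 33999 - 1600904 = -1566905$)
$\left(-1973192 + W\right) + 253689 = \left(-1973192 - 1566905\right) + 253689 = -3540097 + 253689 = -3286408$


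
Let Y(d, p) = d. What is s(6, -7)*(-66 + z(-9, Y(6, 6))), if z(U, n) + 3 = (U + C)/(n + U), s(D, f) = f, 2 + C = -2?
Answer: 1358/3 ≈ 452.67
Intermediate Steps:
C = -4 (C = -2 - 2 = -4)
z(U, n) = -3 + (-4 + U)/(U + n) (z(U, n) = -3 + (U - 4)/(n + U) = -3 + (-4 + U)/(U + n))
s(6, -7)*(-66 + z(-9, Y(6, 6))) = -7*(-66 + (-4 - 3*6 - 2*(-9))/(-9 + 6)) = -7*(-66 + (-4 - 18 + 18)/(-3)) = -7*(-66 - ⅓*(-4)) = -7*(-66 + 4/3) = -7*(-194/3) = 1358/3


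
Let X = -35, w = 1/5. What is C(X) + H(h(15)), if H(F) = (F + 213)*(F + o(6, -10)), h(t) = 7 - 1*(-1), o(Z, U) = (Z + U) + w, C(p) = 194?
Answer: 5611/5 ≈ 1122.2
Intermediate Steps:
w = ⅕ ≈ 0.20000
o(Z, U) = ⅕ + U + Z (o(Z, U) = (Z + U) + ⅕ = (U + Z) + ⅕ = ⅕ + U + Z)
h(t) = 8 (h(t) = 7 + 1 = 8)
H(F) = (213 + F)*(-19/5 + F) (H(F) = (F + 213)*(F + (⅕ - 10 + 6)) = (213 + F)*(F - 19/5) = (213 + F)*(-19/5 + F))
C(X) + H(h(15)) = 194 + (-4047/5 + 8² + (1046/5)*8) = 194 + (-4047/5 + 64 + 8368/5) = 194 + 4641/5 = 5611/5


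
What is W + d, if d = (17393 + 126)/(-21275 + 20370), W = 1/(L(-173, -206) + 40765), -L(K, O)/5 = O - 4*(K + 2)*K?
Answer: -2219499448/114655355 ≈ -19.358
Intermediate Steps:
L(K, O) = -5*O + 20*K*(2 + K) (L(K, O) = -5*(O - 4*(K + 2)*K) = -5*(O - 4*(2 + K)*K) = -5*(O - 4*K*(2 + K)) = -5*O + 20*K*(2 + K))
W = 1/633455 (W = 1/((-5*(-206) + 20*(-173)**2 + 40*(-173)) + 40765) = 1/((1030 + 20*29929 - 6920) + 40765) = 1/((1030 + 598580 - 6920) + 40765) = 1/(592690 + 40765) = 1/633455 ≈ 1.5786e-6)
d = -17519/905 (d = 17519/(-905) = 17519*(-1/905) = -17519/905 ≈ -19.358)
W + d = 1/633455 - 17519/905 = -2219499448/114655355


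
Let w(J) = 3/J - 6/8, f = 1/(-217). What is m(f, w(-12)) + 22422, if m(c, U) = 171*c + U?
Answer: 4865186/217 ≈ 22420.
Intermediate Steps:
f = -1/217 ≈ -0.0046083
w(J) = -¾ + 3/J (w(J) = 3/J - 6*⅛ = 3/J - ¾ = -¾ + 3/J)
m(c, U) = U + 171*c
m(f, w(-12)) + 22422 = ((-¾ + 3/(-12)) + 171*(-1/217)) + 22422 = ((-¾ + 3*(-1/12)) - 171/217) + 22422 = ((-¾ - ¼) - 171/217) + 22422 = (-1 - 171/217) + 22422 = -388/217 + 22422 = 4865186/217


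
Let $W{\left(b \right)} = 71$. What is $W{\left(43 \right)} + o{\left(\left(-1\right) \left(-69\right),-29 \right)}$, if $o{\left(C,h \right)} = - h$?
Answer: $100$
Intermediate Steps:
$W{\left(43 \right)} + o{\left(\left(-1\right) \left(-69\right),-29 \right)} = 71 - -29 = 71 + 29 = 100$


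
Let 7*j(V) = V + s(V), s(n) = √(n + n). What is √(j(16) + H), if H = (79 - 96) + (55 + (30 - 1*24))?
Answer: 2*√(567 + 7*√2)/7 ≈ 6.8625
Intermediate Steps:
s(n) = √2*√n (s(n) = √(2*n) = √2*√n)
H = 44 (H = -17 + (55 + (30 - 24)) = -17 + (55 + 6) = -17 + 61 = 44)
j(V) = V/7 + √2*√V/7 (j(V) = (V + √2*√V)/7 = V/7 + √2*√V/7)
√(j(16) + H) = √(((⅐)*16 + √2*√16/7) + 44) = √((16/7 + (⅐)*√2*4) + 44) = √((16/7 + 4*√2/7) + 44) = √(324/7 + 4*√2/7)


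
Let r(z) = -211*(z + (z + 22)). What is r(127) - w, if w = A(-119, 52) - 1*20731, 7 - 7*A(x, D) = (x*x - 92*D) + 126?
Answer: -253039/7 ≈ -36148.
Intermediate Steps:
A(x, D) = -17 - x²/7 + 92*D/7 (A(x, D) = 1 - ((x*x - 92*D) + 126)/7 = 1 - ((x² - 92*D) + 126)/7 = 1 - (126 + x² - 92*D)/7 = 1 + (-18 - x²/7 + 92*D/7) = -17 - x²/7 + 92*D/7)
r(z) = -4642 - 422*z (r(z) = -211*(z + (22 + z)) = -211*(22 + 2*z) = -4642 - 422*z)
w = -154613/7 (w = (-17 - ⅐*(-119)² + (92/7)*52) - 1*20731 = (-17 - ⅐*14161 + 4784/7) - 20731 = (-17 - 2023 + 4784/7) - 20731 = -9496/7 - 20731 = -154613/7 ≈ -22088.)
r(127) - w = (-4642 - 422*127) - 1*(-154613/7) = (-4642 - 53594) + 154613/7 = -58236 + 154613/7 = -253039/7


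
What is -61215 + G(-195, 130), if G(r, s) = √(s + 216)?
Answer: -61215 + √346 ≈ -61196.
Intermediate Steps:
G(r, s) = √(216 + s)
-61215 + G(-195, 130) = -61215 + √(216 + 130) = -61215 + √346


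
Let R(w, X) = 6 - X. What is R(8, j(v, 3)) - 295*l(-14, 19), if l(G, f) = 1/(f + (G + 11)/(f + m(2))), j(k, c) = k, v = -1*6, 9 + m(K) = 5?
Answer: -347/94 ≈ -3.6915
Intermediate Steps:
m(K) = -4 (m(K) = -9 + 5 = -4)
v = -6
l(G, f) = 1/(f + (11 + G)/(-4 + f)) (l(G, f) = 1/(f + (G + 11)/(f - 4)) = 1/(f + (11 + G)/(-4 + f)))
R(8, j(v, 3)) - 295*l(-14, 19) = (6 - 1*(-6)) - 295*(-4 + 19)/(11 - 14 + 19² - 4*19) = (6 + 6) - 295*15/(11 - 14 + 361 - 76) = 12 - 295*15/282 = 12 - 295*5/94 = 12 - 1475/94 = -347/94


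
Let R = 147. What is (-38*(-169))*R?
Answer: 944034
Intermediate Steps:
(-38*(-169))*R = -38*(-169)*147 = 6422*147 = 944034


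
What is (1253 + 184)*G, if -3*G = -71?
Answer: 34009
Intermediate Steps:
G = 71/3 (G = -1/3*(-71) = 71/3 ≈ 23.667)
(1253 + 184)*G = (1253 + 184)*(71/3) = 1437*(71/3) = 34009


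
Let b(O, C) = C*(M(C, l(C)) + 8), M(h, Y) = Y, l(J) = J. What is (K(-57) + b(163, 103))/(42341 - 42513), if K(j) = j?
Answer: -2844/43 ≈ -66.140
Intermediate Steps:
b(O, C) = C*(8 + C) (b(O, C) = C*(C + 8) = C*(8 + C))
(K(-57) + b(163, 103))/(42341 - 42513) = (-57 + 103*(8 + 103))/(42341 - 42513) = (-57 + 103*111)/(-172) = (-57 + 11433)*(-1/172) = 11376*(-1/172) = -2844/43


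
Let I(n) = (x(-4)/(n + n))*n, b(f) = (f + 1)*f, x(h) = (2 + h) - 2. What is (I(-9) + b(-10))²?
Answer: 7744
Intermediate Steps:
x(h) = h
b(f) = f*(1 + f) (b(f) = (1 + f)*f = f*(1 + f))
I(n) = -2 (I(n) = (-4/(n + n))*n = (-4*1/(2*n))*n = (-2/n)*n = -2)
(I(-9) + b(-10))² = (-2 - 10*(1 - 10))² = (-2 - 10*(-9))² = (-2 + 90)² = 88² = 7744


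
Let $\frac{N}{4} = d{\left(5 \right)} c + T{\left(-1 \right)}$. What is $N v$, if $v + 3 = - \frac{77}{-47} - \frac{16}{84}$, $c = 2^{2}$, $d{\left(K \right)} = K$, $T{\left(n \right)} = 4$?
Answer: $- \frac{49024}{329} \approx -149.01$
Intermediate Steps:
$c = 4$
$v = - \frac{1532}{987}$ ($v = -3 - \left(- \frac{77}{47} + \frac{4}{21}\right) = -3 - - \frac{1429}{987} = -3 + \left(\frac{77}{47} - \frac{4}{21}\right) = -3 + \frac{1429}{987} = - \frac{1532}{987} \approx -1.5522$)
$N = 96$ ($N = 4 \left(5 \cdot 4 + 4\right) = 4 \left(20 + 4\right) = 4 \cdot 24 = 96$)
$N v = 96 \left(- \frac{1532}{987}\right) = - \frac{49024}{329}$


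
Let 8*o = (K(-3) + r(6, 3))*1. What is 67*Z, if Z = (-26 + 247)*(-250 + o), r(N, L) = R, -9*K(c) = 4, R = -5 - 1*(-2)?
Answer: -266985017/72 ≈ -3.7081e+6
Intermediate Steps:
R = -3 (R = -5 + 2 = -3)
K(c) = -4/9 (K(c) = -1/9*4 = -4/9)
r(N, L) = -3
o = -31/72 (o = ((-4/9 - 3)*1)/8 = (-31/9*1)/8 = (1/8)*(-31/9) = -31/72 ≈ -0.43056)
Z = -3984851/72 (Z = (-26 + 247)*(-250 - 31/72) = 221*(-18031/72) = -3984851/72 ≈ -55345.)
67*Z = 67*(-3984851/72) = -266985017/72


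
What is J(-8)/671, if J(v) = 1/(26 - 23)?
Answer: 1/2013 ≈ 0.00049677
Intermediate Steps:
J(v) = 1/3
J(-8)/671 = (1/3)/671 = (1/3)*(1/671) = 1/2013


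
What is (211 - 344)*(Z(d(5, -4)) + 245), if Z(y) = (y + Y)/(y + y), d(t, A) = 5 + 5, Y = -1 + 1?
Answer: -65303/2 ≈ -32652.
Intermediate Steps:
Y = 0
d(t, A) = 10
Z(y) = ½ (Z(y) = (y + 0)/(y + y) = y/((2*y)) = y*(1/(2*y)) = ½)
(211 - 344)*(Z(d(5, -4)) + 245) = (211 - 344)*(½ + 245) = -133*491/2 = -65303/2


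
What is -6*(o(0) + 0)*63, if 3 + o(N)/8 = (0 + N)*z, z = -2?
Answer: 9072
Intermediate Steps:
o(N) = -24 - 16*N (o(N) = -24 + 8*((0 + N)*(-2)) = -24 + 8*(N*(-2)) = -24 + 8*(-2*N) = -24 - 16*N)
-6*(o(0) + 0)*63 = -6*((-24 - 16*0) + 0)*63 = -6*((-24 + 0) + 0)*63 = -6*(-24 + 0)*63 = -6*(-24)*63 = 144*63 = 9072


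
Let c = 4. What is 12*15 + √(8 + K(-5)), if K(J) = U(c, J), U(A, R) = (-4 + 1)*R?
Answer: 180 + √23 ≈ 184.80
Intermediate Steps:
U(A, R) = -3*R
K(J) = -3*J
12*15 + √(8 + K(-5)) = 12*15 + √(8 - 3*(-5)) = 180 + √(8 + 15) = 180 + √23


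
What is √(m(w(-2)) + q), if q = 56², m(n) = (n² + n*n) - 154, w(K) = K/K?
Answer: 2*√746 ≈ 54.626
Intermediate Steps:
w(K) = 1
m(n) = -154 + 2*n² (m(n) = (n² + n²) - 154 = 2*n² - 154 = -154 + 2*n²)
q = 3136
√(m(w(-2)) + q) = √((-154 + 2*1²) + 3136) = √((-154 + 2*1) + 3136) = √((-154 + 2) + 3136) = √(-152 + 3136) = √2984 = 2*√746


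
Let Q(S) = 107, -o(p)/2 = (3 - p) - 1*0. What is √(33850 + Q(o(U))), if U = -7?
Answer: 21*√77 ≈ 184.27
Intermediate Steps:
o(p) = -6 + 2*p (o(p) = -2*((3 - p) - 1*0) = -2*((3 - p) + 0) = -2*(3 - p) = -6 + 2*p)
√(33850 + Q(o(U))) = √(33850 + 107) = √33957 = 21*√77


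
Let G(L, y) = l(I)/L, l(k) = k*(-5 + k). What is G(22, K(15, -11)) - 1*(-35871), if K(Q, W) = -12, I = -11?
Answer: 35879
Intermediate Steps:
G(L, y) = 176/L (G(L, y) = (-11*(-5 - 11))/L = (-11*(-16))/L = 176/L)
G(22, K(15, -11)) - 1*(-35871) = 176/22 - 1*(-35871) = 176*(1/22) + 35871 = 8 + 35871 = 35879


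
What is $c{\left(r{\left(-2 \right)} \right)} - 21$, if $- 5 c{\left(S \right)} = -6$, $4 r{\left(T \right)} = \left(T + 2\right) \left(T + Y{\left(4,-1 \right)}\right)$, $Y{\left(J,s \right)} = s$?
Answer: $- \frac{99}{5} \approx -19.8$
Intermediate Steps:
$r{\left(T \right)} = \frac{\left(-1 + T\right) \left(2 + T\right)}{4}$ ($r{\left(T \right)} = \frac{\left(T + 2\right) \left(T - 1\right)}{4} = \frac{\left(2 + T\right) \left(-1 + T\right)}{4} = \frac{\left(-1 + T\right) \left(2 + T\right)}{4}$)
$c{\left(S \right)} = \frac{6}{5}$ ($c{\left(S \right)} = \left(- \frac{1}{5}\right) \left(-6\right) = \frac{6}{5}$)
$c{\left(r{\left(-2 \right)} \right)} - 21 = \frac{6}{5} - 21 = - \frac{99}{5}$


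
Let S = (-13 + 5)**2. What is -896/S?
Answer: -14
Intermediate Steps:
S = 64 (S = (-8)**2 = 64)
-896/S = -896/64 = -896*1/64 = -14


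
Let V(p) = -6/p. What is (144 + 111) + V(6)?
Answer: 254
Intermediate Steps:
(144 + 111) + V(6) = (144 + 111) - 6/6 = 255 - 6*1/6 = 255 - 1 = 254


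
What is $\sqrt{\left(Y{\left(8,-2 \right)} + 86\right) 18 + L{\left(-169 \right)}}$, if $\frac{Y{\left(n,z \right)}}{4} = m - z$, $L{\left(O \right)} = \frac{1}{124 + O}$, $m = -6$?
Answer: $\frac{31 \sqrt{295}}{15} \approx 35.496$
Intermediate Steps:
$Y{\left(n,z \right)} = -24 - 4 z$ ($Y{\left(n,z \right)} = 4 \left(-6 - z\right) = -24 - 4 z$)
$\sqrt{\left(Y{\left(8,-2 \right)} + 86\right) 18 + L{\left(-169 \right)}} = \sqrt{\left(\left(-24 - -8\right) + 86\right) 18 + \frac{1}{124 - 169}} = \sqrt{\left(\left(-24 + 8\right) + 86\right) 18 + \frac{1}{-45}} = \sqrt{\left(-16 + 86\right) 18 - \frac{1}{45}} = \sqrt{70 \cdot 18 - \frac{1}{45}} = \sqrt{1260 - \frac{1}{45}} = \sqrt{\frac{56699}{45}} = \frac{31 \sqrt{295}}{15}$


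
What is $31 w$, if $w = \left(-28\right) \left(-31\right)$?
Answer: $26908$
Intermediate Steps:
$w = 868$
$31 w = 31 \cdot 868 = 26908$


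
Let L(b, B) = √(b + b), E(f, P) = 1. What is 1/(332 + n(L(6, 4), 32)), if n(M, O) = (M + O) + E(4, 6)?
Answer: 365/133213 - 2*√3/133213 ≈ 0.0027140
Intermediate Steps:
L(b, B) = √2*√b (L(b, B) = √(2*b) = √2*√b)
n(M, O) = 1 + M + O (n(M, O) = (M + O) + 1 = 1 + M + O)
1/(332 + n(L(6, 4), 32)) = 1/(332 + (1 + √2*√6 + 32)) = 1/(332 + (1 + 2*√3 + 32)) = 1/(332 + (33 + 2*√3)) = 1/(365 + 2*√3)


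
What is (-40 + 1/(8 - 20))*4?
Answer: -481/3 ≈ -160.33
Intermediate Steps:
(-40 + 1/(8 - 20))*4 = (-40 + 1/(-12))*4 = (-40 - 1/12)*4 = -481/12*4 = -481/3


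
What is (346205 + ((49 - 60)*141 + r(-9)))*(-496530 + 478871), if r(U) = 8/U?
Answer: -54776063602/9 ≈ -6.0862e+9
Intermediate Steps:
(346205 + ((49 - 60)*141 + r(-9)))*(-496530 + 478871) = (346205 + ((49 - 60)*141 + 8/(-9)))*(-496530 + 478871) = (346205 + (-11*141 + 8*(-⅑)))*(-17659) = (346205 + (-1551 - 8/9))*(-17659) = (346205 - 13967/9)*(-17659) = (3101878/9)*(-17659) = -54776063602/9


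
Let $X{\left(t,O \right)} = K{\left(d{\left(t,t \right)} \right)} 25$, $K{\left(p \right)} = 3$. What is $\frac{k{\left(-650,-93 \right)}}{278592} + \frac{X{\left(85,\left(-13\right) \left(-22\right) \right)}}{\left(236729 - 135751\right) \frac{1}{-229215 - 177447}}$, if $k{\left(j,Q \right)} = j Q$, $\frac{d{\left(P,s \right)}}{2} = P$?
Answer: $- \frac{707571197725}{2344305248} \approx -301.83$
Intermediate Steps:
$d{\left(P,s \right)} = 2 P$
$X{\left(t,O \right)} = 75$ ($X{\left(t,O \right)} = 3 \cdot 25 = 75$)
$k{\left(j,Q \right)} = Q j$
$\frac{k{\left(-650,-93 \right)}}{278592} + \frac{X{\left(85,\left(-13\right) \left(-22\right) \right)}}{\left(236729 - 135751\right) \frac{1}{-229215 - 177447}} = \frac{\left(-93\right) \left(-650\right)}{278592} + \frac{75}{\left(236729 - 135751\right) \frac{1}{-229215 - 177447}} = 60450 \cdot \frac{1}{278592} + \frac{75}{100978 \frac{1}{-406662}} = \frac{10075}{46432} + \frac{75}{100978 \left(- \frac{1}{406662}\right)} = \frac{10075}{46432} + \frac{75}{- \frac{50489}{203331}} = \frac{10075}{46432} + 75 \left(- \frac{203331}{50489}\right) = \frac{10075}{46432} - \frac{15249825}{50489} = - \frac{707571197725}{2344305248}$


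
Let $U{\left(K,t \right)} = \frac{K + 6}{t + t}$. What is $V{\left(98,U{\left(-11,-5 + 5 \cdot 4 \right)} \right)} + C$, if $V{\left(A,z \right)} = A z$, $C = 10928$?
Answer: $\frac{32735}{3} \approx 10912.0$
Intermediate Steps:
$U{\left(K,t \right)} = \frac{6 + K}{2 t}$
$V{\left(98,U{\left(-11,-5 + 5 \cdot 4 \right)} \right)} + C = 98 \frac{6 - 11}{2 \left(-5 + 5 \cdot 4\right)} + 10928 = 98 \cdot \frac{1}{2} \frac{1}{-5 + 20} \left(-5\right) + 10928 = 98 \cdot \frac{1}{2} \cdot \frac{1}{15} \left(-5\right) + 10928 = 98 \left(- \frac{1}{6}\right) + 10928 = - \frac{49}{3} + 10928 = \frac{32735}{3}$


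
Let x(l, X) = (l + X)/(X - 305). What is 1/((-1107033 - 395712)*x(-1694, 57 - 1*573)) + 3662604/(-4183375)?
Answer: -486550187943467/555730654410750 ≈ -0.87551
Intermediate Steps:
x(l, X) = (X + l)/(-305 + X)
1/((-1107033 - 395712)*x(-1694, 57 - 1*573)) + 3662604/(-4183375) = 1/((-1107033 - 395712)*((((57 - 1*573) - 1694)/(-305 + (57 - 1*573))))) + 3662604/(-4183375) = 1/((-1502745)*((((57 - 573) - 1694)/(-305 + (57 - 573))))) + 3662604*(-1/4183375) = -(-305 - 516)/(-516 - 1694)/1502745 - 3662604/4183375 = -1/(1502745*(-2210/(-821))) - 3662604/4183375 = -1/(1502745*((-1/821*(-2210)))) - 3662604/4183375 = -1/(1502745*2210/821) - 3662604/4183375 = -1/1502745*821/2210 - 3662604/4183375 = -821/3321066450 - 3662604/4183375 = -486550187943467/555730654410750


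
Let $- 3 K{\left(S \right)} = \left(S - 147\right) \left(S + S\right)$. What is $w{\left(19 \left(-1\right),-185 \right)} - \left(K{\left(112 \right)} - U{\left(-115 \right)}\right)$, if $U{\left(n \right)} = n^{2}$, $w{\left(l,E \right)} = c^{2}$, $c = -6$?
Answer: $\frac{31943}{3} \approx 10648.0$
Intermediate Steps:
$w{\left(l,E \right)} = 36$ ($w{\left(l,E \right)} = \left(-6\right)^{2} = 36$)
$K{\left(S \right)} = - \frac{2 S \left(-147 + S\right)}{3}$ ($K{\left(S \right)} = - \frac{\left(S - 147\right) \left(S + S\right)}{3} = - \frac{\left(-147 + S\right) 2 S}{3} = - \frac{2 S \left(-147 + S\right)}{3}$)
$w{\left(19 \left(-1\right),-185 \right)} - \left(K{\left(112 \right)} - U{\left(-115 \right)}\right) = 36 - \left(\frac{2}{3} \cdot 112 \left(147 - 112\right) - \left(-115\right)^{2}\right) = 36 - \left(\frac{2}{3} \cdot 112 \left(147 - 112\right) - 13225\right) = 36 - \left(\frac{2}{3} \cdot 112 \cdot 35 - 13225\right) = 36 - \left(\frac{7840}{3} - 13225\right) = 36 - - \frac{31835}{3} = 36 + \frac{31835}{3} = \frac{31943}{3}$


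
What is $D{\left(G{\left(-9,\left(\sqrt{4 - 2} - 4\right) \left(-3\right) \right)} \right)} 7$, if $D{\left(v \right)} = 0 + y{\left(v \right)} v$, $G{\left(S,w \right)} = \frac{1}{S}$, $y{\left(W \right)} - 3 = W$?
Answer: $- \frac{182}{81} \approx -2.2469$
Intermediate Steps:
$y{\left(W \right)} = 3 + W$
$D{\left(v \right)} = v \left(3 + v\right)$ ($D{\left(v \right)} = 0 + \left(3 + v\right) v = 0 + v \left(3 + v\right) = v \left(3 + v\right)$)
$D{\left(G{\left(-9,\left(\sqrt{4 - 2} - 4\right) \left(-3\right) \right)} \right)} 7 = \frac{3 + \frac{1}{-9}}{-9} \cdot 7 = - \frac{3 - \frac{1}{9}}{9} \cdot 7 = \left(- \frac{1}{9}\right) \frac{26}{9} \cdot 7 = \left(- \frac{26}{81}\right) 7 = - \frac{182}{81}$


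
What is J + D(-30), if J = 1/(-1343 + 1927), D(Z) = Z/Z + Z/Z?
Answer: 1169/584 ≈ 2.0017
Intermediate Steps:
D(Z) = 2 (D(Z) = 1 + 1 = 2)
J = 1/584 ≈ 0.0017123
J + D(-30) = 1/584 + 2 = 1169/584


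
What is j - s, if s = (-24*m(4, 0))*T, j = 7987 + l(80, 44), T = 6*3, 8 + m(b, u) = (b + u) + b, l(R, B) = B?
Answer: 8031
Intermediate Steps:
m(b, u) = -8 + u + 2*b (m(b, u) = -8 + ((b + u) + b) = -8 + (u + 2*b) = -8 + u + 2*b)
T = 18
j = 8031 (j = 7987 + 44 = 8031)
s = 0 (s = -24*(-8 + 0 + 2*4)*18 = -24*(-8 + 0 + 8)*18 = -24*0*18 = 0*18 = 0)
j - s = 8031 - 1*0 = 8031 + 0 = 8031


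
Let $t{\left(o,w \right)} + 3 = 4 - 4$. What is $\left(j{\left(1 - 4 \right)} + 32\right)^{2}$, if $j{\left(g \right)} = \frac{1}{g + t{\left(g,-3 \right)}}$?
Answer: $\frac{36481}{36} \approx 1013.4$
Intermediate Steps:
$t{\left(o,w \right)} = -3$ ($t{\left(o,w \right)} = -3 + \left(4 - 4\right) = -3 + 0 = -3$)
$j{\left(g \right)} = \frac{1}{-3 + g}$ ($j{\left(g \right)} = \frac{1}{g - 3} = \frac{1}{-3 + g}$)
$\left(j{\left(1 - 4 \right)} + 32\right)^{2} = \left(\frac{1}{-3 + \left(1 - 4\right)} + 32\right)^{2} = \left(\frac{1}{-3 - 3} + 32\right)^{2} = \left(\frac{1}{-6} + 32\right)^{2} = \left(- \frac{1}{6} + 32\right)^{2} = \left(\frac{191}{6}\right)^{2} = \frac{36481}{36}$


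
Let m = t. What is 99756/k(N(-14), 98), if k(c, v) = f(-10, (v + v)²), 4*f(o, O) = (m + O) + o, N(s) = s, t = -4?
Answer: 199512/19201 ≈ 10.391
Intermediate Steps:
m = -4
f(o, O) = -1 + O/4 + o/4 (f(o, O) = ((-4 + O) + o)/4 = (-4 + O + o)/4 = -1 + O/4 + o/4)
k(c, v) = -7/2 + v² (k(c, v) = -1 + (v + v)²/4 + (¼)*(-10) = -1 + (2*v)²/4 - 5/2 = -1 + (4*v²)/4 - 5/2 = -1 + v² - 5/2 = -7/2 + v²)
99756/k(N(-14), 98) = 99756/(-7/2 + 98²) = 99756/(-7/2 + 9604) = 99756/(19201/2) = 99756*(2/19201) = 199512/19201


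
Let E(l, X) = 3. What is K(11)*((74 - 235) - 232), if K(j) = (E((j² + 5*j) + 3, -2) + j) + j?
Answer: -9825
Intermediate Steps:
K(j) = 3 + 2*j (K(j) = (3 + j) + j = 3 + 2*j)
K(11)*((74 - 235) - 232) = (3 + 2*11)*((74 - 235) - 232) = (3 + 22)*(-161 - 232) = 25*(-393) = -9825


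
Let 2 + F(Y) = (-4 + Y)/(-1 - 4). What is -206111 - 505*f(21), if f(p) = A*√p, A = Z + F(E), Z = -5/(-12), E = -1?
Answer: -206111 + 3535*√21/12 ≈ -2.0476e+5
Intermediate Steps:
Z = 5/12 (Z = -5*(-1/12) = 5/12 ≈ 0.41667)
F(Y) = -6/5 - Y/5 (F(Y) = -2 + (-4 + Y)/(-1 - 4) = -2 + (-4 + Y)/(-5) = -2 + (-4 + Y)*(-⅕) = -2 + (⅘ - Y/5) = -6/5 - Y/5)
A = -7/12 (A = 5/12 + (-6/5 - ⅕*(-1)) = 5/12 + (-6/5 + ⅕) = 5/12 - 1 = -7/12 ≈ -0.58333)
f(p) = -7*√p/12
-206111 - 505*f(21) = -206111 - 505*(-7*√21/12) = -206111 - (-3535)*√21/12 = -206111 + 3535*√21/12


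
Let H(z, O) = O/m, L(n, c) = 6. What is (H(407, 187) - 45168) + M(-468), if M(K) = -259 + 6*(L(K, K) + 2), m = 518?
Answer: -23506135/518 ≈ -45379.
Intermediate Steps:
M(K) = -211 (M(K) = -259 + 6*(6 + 2) = -259 + 6*8 = -259 + 48 = -211)
H(z, O) = O/518
(H(407, 187) - 45168) + M(-468) = ((1/518)*187 - 45168) - 211 = (187/518 - 45168) - 211 = -23396837/518 - 211 = -23506135/518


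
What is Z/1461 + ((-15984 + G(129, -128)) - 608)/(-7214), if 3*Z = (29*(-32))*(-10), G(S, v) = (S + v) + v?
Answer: 140225297/31618962 ≈ 4.4348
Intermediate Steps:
G(S, v) = S + 2*v
Z = 9280/3 (Z = ((29*(-32))*(-10))/3 = (-928*(-10))/3 = (⅓)*9280 = 9280/3 ≈ 3093.3)
Z/1461 + ((-15984 + G(129, -128)) - 608)/(-7214) = (9280/3)/1461 + ((-15984 + (129 + 2*(-128))) - 608)/(-7214) = (9280/3)*(1/1461) + ((-15984 + (129 - 256)) - 608)*(-1/7214) = 9280/4383 + ((-15984 - 127) - 608)*(-1/7214) = 9280/4383 + (-16111 - 608)*(-1/7214) = 9280/4383 - 16719*(-1/7214) = 9280/4383 + 16719/7214 = 140225297/31618962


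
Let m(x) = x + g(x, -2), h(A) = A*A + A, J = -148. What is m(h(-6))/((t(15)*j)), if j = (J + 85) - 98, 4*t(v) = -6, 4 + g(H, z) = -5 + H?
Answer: 34/161 ≈ 0.21118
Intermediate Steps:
g(H, z) = -9 + H (g(H, z) = -4 + (-5 + H) = -9 + H)
h(A) = A + A**2 (h(A) = A**2 + A = A + A**2)
t(v) = -3/2 (t(v) = (1/4)*(-6) = -3/2)
j = -161 (j = (-148 + 85) - 98 = -63 - 98 = -161)
m(x) = -9 + 2*x (m(x) = x + (-9 + x) = -9 + 2*x)
m(h(-6))/((t(15)*j)) = (-9 + 2*(-6*(1 - 6)))/((-3/2*(-161))) = (-9 + 2*(-6*(-5)))/(483/2) = (-9 + 2*30)*(2/483) = (-9 + 60)*(2/483) = 51*(2/483) = 34/161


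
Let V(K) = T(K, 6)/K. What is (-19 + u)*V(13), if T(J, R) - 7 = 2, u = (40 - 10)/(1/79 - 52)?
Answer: -241209/17797 ≈ -13.553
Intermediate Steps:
u = -790/1369 (u = 30/(1/79 - 52) = 30/(-4107/79) = 30*(-79/4107) = -790/1369 ≈ -0.57706)
T(J, R) = 9 (T(J, R) = 7 + 2 = 9)
V(K) = 9/K
(-19 + u)*V(13) = (-19 - 790/1369)*(9/13) = -241209/(1369*13) = -26801/1369*9/13 = -241209/17797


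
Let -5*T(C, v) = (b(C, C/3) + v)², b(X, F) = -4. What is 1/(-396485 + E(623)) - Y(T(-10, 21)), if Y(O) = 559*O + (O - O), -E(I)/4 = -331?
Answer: 63838654706/1975805 ≈ 32310.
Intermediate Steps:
E(I) = 1324 (E(I) = -4*(-331) = 1324)
T(C, v) = -(-4 + v)²/5
Y(O) = 559*O (Y(O) = 559*O + 0 = 559*O)
1/(-396485 + E(623)) - Y(T(-10, 21)) = 1/(-396485 + 1324) - 559*(-(-4 + 21)²/5) = 1/(-395161) - 559*(-⅕*17²) = -1/395161 - 559*(-⅕*289) = -1/395161 - 559*(-289)/5 = -1/395161 - 1*(-161551/5) = -1/395161 + 161551/5 = 63838654706/1975805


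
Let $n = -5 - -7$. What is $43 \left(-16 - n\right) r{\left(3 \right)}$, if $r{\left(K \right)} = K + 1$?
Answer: $-3096$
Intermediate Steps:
$n = 2$ ($n = -5 + 7 = 2$)
$r{\left(K \right)} = 1 + K$
$43 \left(-16 - n\right) r{\left(3 \right)} = 43 \left(-16 - 2\right) \left(1 + 3\right) = 43 \left(-16 - 2\right) 4 = 43 \left(-18\right) 4 = \left(-774\right) 4 = -3096$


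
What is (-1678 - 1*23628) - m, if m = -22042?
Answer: -3264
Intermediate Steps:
(-1678 - 1*23628) - m = (-1678 - 1*23628) - 1*(-22042) = (-1678 - 23628) + 22042 = -25306 + 22042 = -3264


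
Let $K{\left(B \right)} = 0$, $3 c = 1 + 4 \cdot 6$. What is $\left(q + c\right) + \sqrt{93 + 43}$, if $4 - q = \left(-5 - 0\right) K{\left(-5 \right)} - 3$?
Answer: $\frac{46}{3} + 2 \sqrt{34} \approx 26.995$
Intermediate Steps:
$c = \frac{25}{3}$ ($c = \frac{1 + 4 \cdot 6}{3} = \frac{1 + 24}{3} = \frac{1}{3} \cdot 25 = \frac{25}{3} \approx 8.3333$)
$q = 7$ ($q = 4 - \left(\left(-5 - 0\right) 0 - 3\right) = 4 - \left(\left(-5 + 0\right) 0 - 3\right) = 4 - \left(\left(-5\right) 0 - 3\right) = 4 - \left(0 - 3\right) = 4 - -3 = 4 + 3 = 7$)
$\left(q + c\right) + \sqrt{93 + 43} = \left(7 + \frac{25}{3}\right) + \sqrt{93 + 43} = \frac{46}{3} + \sqrt{136} = \frac{46}{3} + 2 \sqrt{34}$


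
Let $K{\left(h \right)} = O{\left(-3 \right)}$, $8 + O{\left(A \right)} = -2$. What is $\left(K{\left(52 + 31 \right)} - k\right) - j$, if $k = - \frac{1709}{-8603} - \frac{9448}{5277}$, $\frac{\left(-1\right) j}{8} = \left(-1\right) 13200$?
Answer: $- \frac{4794413791159}{45398031} \approx -1.0561 \cdot 10^{5}$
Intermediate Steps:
$O{\left(A \right)} = -10$ ($O{\left(A \right)} = -8 - 2 = -10$)
$K{\left(h \right)} = -10$
$j = 105600$ ($j = - 8 \left(\left(-1\right) 13200\right) = \left(-8\right) \left(-13200\right) = 105600$)
$k = - \frac{72262751}{45398031}$ ($k = \left(-1709\right) \left(- \frac{1}{8603}\right) - \frac{9448}{5277} = \frac{1709}{8603} - \frac{9448}{5277} = - \frac{72262751}{45398031} \approx -1.5918$)
$\left(K{\left(52 + 31 \right)} - k\right) - j = \left(-10 - - \frac{72262751}{45398031}\right) - 105600 = \left(-10 + \frac{72262751}{45398031}\right) - 105600 = - \frac{381717559}{45398031} - 105600 = - \frac{4794413791159}{45398031}$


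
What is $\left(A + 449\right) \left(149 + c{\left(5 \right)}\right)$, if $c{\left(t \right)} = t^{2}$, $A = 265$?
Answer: $124236$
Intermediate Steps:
$\left(A + 449\right) \left(149 + c{\left(5 \right)}\right) = \left(265 + 449\right) \left(149 + 5^{2}\right) = 714 \left(149 + 25\right) = 714 \cdot 174 = 124236$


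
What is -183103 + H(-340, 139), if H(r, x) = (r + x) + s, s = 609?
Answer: -182695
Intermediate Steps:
H(r, x) = 609 + r + x (H(r, x) = (r + x) + 609 = 609 + r + x)
-183103 + H(-340, 139) = -183103 + (609 - 340 + 139) = -183103 + 408 = -182695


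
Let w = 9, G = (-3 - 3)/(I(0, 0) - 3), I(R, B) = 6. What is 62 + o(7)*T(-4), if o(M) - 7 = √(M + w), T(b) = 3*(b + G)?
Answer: -136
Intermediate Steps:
G = -2 (G = (-3 - 3)/(6 - 3) = -6/3 = -6*⅓ = -2)
T(b) = -6 + 3*b (T(b) = 3*(b - 2) = 3*(-2 + b) = -6 + 3*b)
o(M) = 7 + √(9 + M) (o(M) = 7 + √(M + 9) = 7 + √(9 + M))
62 + o(7)*T(-4) = 62 + (7 + √(9 + 7))*(-6 + 3*(-4)) = 62 + (7 + √16)*(-6 - 12) = 62 + (7 + 4)*(-18) = 62 + 11*(-18) = 62 - 198 = -136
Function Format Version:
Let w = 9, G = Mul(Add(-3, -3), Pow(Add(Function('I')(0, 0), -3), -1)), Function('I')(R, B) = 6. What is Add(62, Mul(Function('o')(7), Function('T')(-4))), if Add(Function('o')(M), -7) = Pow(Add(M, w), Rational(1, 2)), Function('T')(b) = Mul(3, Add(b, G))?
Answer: -136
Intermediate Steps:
G = -2 (G = Mul(Add(-3, -3), Pow(Add(6, -3), -1)) = Mul(-6, Pow(3, -1)) = Mul(-6, Rational(1, 3)) = -2)
Function('T')(b) = Add(-6, Mul(3, b)) (Function('T')(b) = Mul(3, Add(b, -2)) = Mul(3, Add(-2, b)) = Add(-6, Mul(3, b)))
Function('o')(M) = Add(7, Pow(Add(9, M), Rational(1, 2))) (Function('o')(M) = Add(7, Pow(Add(M, 9), Rational(1, 2))) = Add(7, Pow(Add(9, M), Rational(1, 2))))
Add(62, Mul(Function('o')(7), Function('T')(-4))) = Add(62, Mul(Add(7, Pow(Add(9, 7), Rational(1, 2))), Add(-6, Mul(3, -4)))) = Add(62, Mul(Add(7, Pow(16, Rational(1, 2))), Add(-6, -12))) = Add(62, Mul(Add(7, 4), -18)) = Add(62, Mul(11, -18)) = Add(62, -198) = -136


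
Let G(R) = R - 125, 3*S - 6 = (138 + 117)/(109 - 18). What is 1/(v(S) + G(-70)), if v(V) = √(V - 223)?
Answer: -17745/3480301 - I*√1822366/3480301 ≈ -0.0050987 - 0.00038788*I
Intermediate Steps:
S = 267/91 (S = 2 + ((138 + 117)/(109 - 18))/3 = 2 + (255/91)/3 = 2 + (255*(1/91))/3 = 2 + (⅓)*(255/91) = 2 + 85/91 = 267/91 ≈ 2.9341)
G(R) = -125 + R
v(V) = √(-223 + V)
1/(v(S) + G(-70)) = 1/(√(-223 + 267/91) + (-125 - 70)) = 1/(√(-20026/91) - 195) = 1/(I*√1822366/91 - 195) = 1/(-195 + I*√1822366/91)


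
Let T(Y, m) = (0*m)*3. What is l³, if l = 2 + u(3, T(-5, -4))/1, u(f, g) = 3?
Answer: 125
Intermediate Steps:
T(Y, m) = 0 (T(Y, m) = 0*3 = 0)
l = 5 (l = 2 + 3/1 = 2 + 1*3 = 2 + 3 = 5)
l³ = 5³ = 125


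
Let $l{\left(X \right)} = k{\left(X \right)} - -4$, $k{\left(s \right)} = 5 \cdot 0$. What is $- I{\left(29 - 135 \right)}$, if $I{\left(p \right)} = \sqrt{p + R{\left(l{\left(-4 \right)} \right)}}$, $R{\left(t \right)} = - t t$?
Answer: $- i \sqrt{122} \approx - 11.045 i$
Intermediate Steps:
$k{\left(s \right)} = 0$
$l{\left(X \right)} = 4$ ($l{\left(X \right)} = 0 - -4 = 0 + 4 = 4$)
$R{\left(t \right)} = - t^{2}$
$I{\left(p \right)} = \sqrt{-16 + p}$ ($I{\left(p \right)} = \sqrt{p - 4^{2}} = \sqrt{p - 16} = \sqrt{-16 + p}$)
$- I{\left(29 - 135 \right)} = - \sqrt{-16 + \left(29 - 135\right)} = - \sqrt{-16 - 106} = - \sqrt{-122} = - i \sqrt{122}$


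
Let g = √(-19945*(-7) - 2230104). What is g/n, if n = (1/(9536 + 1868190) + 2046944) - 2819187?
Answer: -1877726*I*√2090489/1450060759417 ≈ -0.0018723*I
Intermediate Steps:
g = I*√2090489 (g = √(139615 - 2230104) = √(-2090489) = I*√2090489 ≈ 1445.9*I)
n = -1450060759417/1877726 (n = (1/1877726 + 2046944) - 2819187 = 3843599969345/1877726 - 2819187 = -1450060759417/1877726 ≈ -7.7224e+5)
g/n = (I*√2090489)/(-1450060759417/1877726) = (I*√2090489)*(-1877726/1450060759417) = -1877726*I*√2090489/1450060759417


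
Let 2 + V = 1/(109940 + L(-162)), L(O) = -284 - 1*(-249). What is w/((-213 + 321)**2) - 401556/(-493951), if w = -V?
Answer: 514876028942879/633211553815920 ≈ 0.81312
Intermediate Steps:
L(O) = -35 (L(O) = -284 + 249 = -35)
V = -219809/109905 (V = -2 + 1/(109940 - 35) = -2 + 1/109905 = -219809/109905 ≈ -2.0000)
w = 219809/109905 (w = -1*(-219809/109905) = 219809/109905 ≈ 2.0000)
w/((-213 + 321)**2) - 401556/(-493951) = 219809/(109905*((-213 + 321)**2)) - 401556/(-493951) = 219809/(109905*(108**2)) - 401556*(-1/493951) = (219809/109905)/11664 + 401556/493951 = (219809/109905)*(1/11664) + 401556/493951 = 219809/1281931920 + 401556/493951 = 514876028942879/633211553815920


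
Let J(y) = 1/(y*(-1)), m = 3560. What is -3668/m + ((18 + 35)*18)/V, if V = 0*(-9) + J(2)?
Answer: -1699037/890 ≈ -1909.0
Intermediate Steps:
J(y) = -1/y (J(y) = 1/(-y) = 1*(-1/y) = -1/y)
V = -1/2 (V = 0*(-9) - 1/2 = 0 - 1*1/2 = 0 - 1/2 = -1/2 ≈ -0.50000)
-3668/m + ((18 + 35)*18)/V = -3668/3560 + ((18 + 35)*18)/(-1/2) = -3668*1/3560 + (53*18)*(-2) = -917/890 + 954*(-2) = -917/890 - 1908 = -1699037/890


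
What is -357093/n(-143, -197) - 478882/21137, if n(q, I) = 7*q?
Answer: 642592169/1923467 ≈ 334.08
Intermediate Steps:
-357093/n(-143, -197) - 478882/21137 = -357093/(7*(-143)) - 478882/21137 = -357093/(-1001) - 478882*1/21137 = -357093*(-1/1001) - 478882/21137 = 32463/91 - 478882/21137 = 642592169/1923467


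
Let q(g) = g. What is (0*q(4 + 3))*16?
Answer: 0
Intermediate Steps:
(0*q(4 + 3))*16 = (0*(4 + 3))*16 = (0*7)*16 = 0*16 = 0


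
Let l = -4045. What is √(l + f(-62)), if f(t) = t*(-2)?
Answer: I*√3921 ≈ 62.618*I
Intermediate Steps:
f(t) = -2*t
√(l + f(-62)) = √(-4045 - 2*(-62)) = √(-4045 + 124) = √(-3921) = I*√3921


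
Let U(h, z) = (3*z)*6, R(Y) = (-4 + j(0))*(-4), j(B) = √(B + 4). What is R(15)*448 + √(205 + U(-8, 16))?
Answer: 3584 + √493 ≈ 3606.2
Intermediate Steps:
j(B) = √(4 + B)
R(Y) = 8 (R(Y) = (-4 + √(4 + 0))*(-4) = (-4 + √4)*(-4) = (-4 + 2)*(-4) = -2*(-4) = 8)
U(h, z) = 18*z
R(15)*448 + √(205 + U(-8, 16)) = 8*448 + √(205 + 18*16) = 3584 + √(205 + 288) = 3584 + √493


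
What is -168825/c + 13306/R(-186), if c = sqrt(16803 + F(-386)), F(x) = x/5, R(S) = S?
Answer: -6653/93 - 168825*sqrt(418145)/83629 ≈ -1376.9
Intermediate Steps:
F(x) = x/5 (F(x) = x*(1/5) = x/5)
c = sqrt(418145)/5 (c = sqrt(16803 + (1/5)*(-386)) = sqrt(16803 - 386/5) = sqrt(83629/5) = sqrt(418145)/5 ≈ 129.33)
-168825/c + 13306/R(-186) = -168825*sqrt(418145)/83629 + 13306/(-186) = -168825*sqrt(418145)/83629 + 13306*(-1/186) = -168825*sqrt(418145)/83629 - 6653/93 = -6653/93 - 168825*sqrt(418145)/83629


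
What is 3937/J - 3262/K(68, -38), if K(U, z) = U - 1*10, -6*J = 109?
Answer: -862817/3161 ≈ -272.96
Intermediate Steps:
J = -109/6 (J = -⅙*109 = -109/6 ≈ -18.167)
K(U, z) = -10 + U (K(U, z) = U - 10 = -10 + U)
3937/J - 3262/K(68, -38) = 3937/(-109/6) - 3262/(-10 + 68) = 3937*(-6/109) - 3262/58 = -23622/109 - 3262*1/58 = -23622/109 - 1631/29 = -862817/3161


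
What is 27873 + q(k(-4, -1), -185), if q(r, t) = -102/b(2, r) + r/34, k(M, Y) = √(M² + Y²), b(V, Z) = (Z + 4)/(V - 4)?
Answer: 27057 + 6937*√17/34 ≈ 27898.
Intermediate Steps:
b(V, Z) = (4 + Z)/(-4 + V)
q(r, t) = -102/(-2 - r/2) + r/34 (q(r, t) = -102*(-4 + 2)/(4 + r) + r/34 = -102*(-2/(4 + r)) + r*(1/34) = -102*(-2/(4 + r)) + r/34 = -102/(-2 - r/2) + r/34)
27873 + q(k(-4, -1), -185) = 27873 + (6936 + √((-4)² + (-1)²)*(4 + √((-4)² + (-1)²)))/(34*(4 + √((-4)² + (-1)²))) = 27873 + (6936 + √(16 + 1)*(4 + √(16 + 1)))/(34*(4 + √(16 + 1))) = 27873 + (6936 + √17*(4 + √17))/(34*(4 + √17))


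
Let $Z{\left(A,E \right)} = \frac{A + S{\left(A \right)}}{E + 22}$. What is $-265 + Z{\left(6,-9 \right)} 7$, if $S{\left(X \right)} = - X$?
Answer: $-265$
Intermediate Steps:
$Z{\left(A,E \right)} = 0$ ($Z{\left(A,E \right)} = \frac{A - A}{E + 22} = \frac{0}{22 + E} = 0$)
$-265 + Z{\left(6,-9 \right)} 7 = -265 + 0 \cdot 7 = -265 + 0 = -265$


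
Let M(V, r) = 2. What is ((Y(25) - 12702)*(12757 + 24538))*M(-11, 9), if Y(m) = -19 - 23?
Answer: -950574960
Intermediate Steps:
Y(m) = -42
((Y(25) - 12702)*(12757 + 24538))*M(-11, 9) = ((-42 - 12702)*(12757 + 24538))*2 = -12744*37295*2 = -475287480*2 = -950574960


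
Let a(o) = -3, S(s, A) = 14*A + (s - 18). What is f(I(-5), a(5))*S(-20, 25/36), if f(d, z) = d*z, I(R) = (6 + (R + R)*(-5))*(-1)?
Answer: -14252/3 ≈ -4750.7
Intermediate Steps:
S(s, A) = -18 + s + 14*A (S(s, A) = 14*A + (-18 + s) = -18 + s + 14*A)
I(R) = -6 + 10*R (I(R) = (6 + (2*R)*(-5))*(-1) = (6 - 10*R)*(-1) = -6 + 10*R)
f(I(-5), a(5))*S(-20, 25/36) = ((-6 + 10*(-5))*(-3))*(-18 - 20 + 14*(25/36)) = ((-6 - 50)*(-3))*(-18 - 20 + 14*(25*(1/36))) = (-56*(-3))*(-18 - 20 + 14*(25/36)) = 168*(-18 - 20 + 175/18) = 168*(-509/18) = -14252/3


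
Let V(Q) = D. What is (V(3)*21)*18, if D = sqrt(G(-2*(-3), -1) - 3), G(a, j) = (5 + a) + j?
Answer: 378*sqrt(7) ≈ 1000.1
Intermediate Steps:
G(a, j) = 5 + a + j
D = sqrt(7) (D = sqrt((5 - 2*(-3) - 1) - 3) = sqrt((5 + 6 - 1) - 3) = sqrt(10 - 3) = sqrt(7) ≈ 2.6458)
V(Q) = sqrt(7)
(V(3)*21)*18 = (sqrt(7)*21)*18 = (21*sqrt(7))*18 = 378*sqrt(7)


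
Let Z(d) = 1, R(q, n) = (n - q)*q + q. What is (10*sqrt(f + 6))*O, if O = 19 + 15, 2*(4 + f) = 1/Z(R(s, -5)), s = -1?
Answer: 170*sqrt(10) ≈ 537.59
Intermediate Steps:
R(q, n) = q + q*(n - q) (R(q, n) = q*(n - q) + q = q + q*(n - q))
f = -7/2 (f = -4 + (1/2)/1 = -4 + (1/2)*1 = -4 + 1/2 = -7/2 ≈ -3.5000)
O = 34
(10*sqrt(f + 6))*O = (10*sqrt(-7/2 + 6))*34 = (10*sqrt(5/2))*34 = (10*(sqrt(10)/2))*34 = (5*sqrt(10))*34 = 170*sqrt(10)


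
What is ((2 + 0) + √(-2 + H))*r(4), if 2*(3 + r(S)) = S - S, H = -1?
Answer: -6 - 3*I*√3 ≈ -6.0 - 5.1962*I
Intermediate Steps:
r(S) = -3 (r(S) = -3 + (S - S)/2 = -3 + (½)*0 = -3 + 0 = -3)
((2 + 0) + √(-2 + H))*r(4) = ((2 + 0) + √(-2 - 1))*(-3) = (2 + √(-3))*(-3) = (2 + I*√3)*(-3) = -6 - 3*I*√3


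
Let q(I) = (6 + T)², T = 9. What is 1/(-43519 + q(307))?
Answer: -1/43294 ≈ -2.3098e-5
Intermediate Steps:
q(I) = 225 (q(I) = (6 + 9)² = 15² = 225)
1/(-43519 + q(307)) = 1/(-43519 + 225) = 1/(-43294) = -1/43294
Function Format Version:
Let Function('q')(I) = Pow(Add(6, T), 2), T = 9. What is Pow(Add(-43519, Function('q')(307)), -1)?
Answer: Rational(-1, 43294) ≈ -2.3098e-5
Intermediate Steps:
Function('q')(I) = 225 (Function('q')(I) = Pow(Add(6, 9), 2) = Pow(15, 2) = 225)
Pow(Add(-43519, Function('q')(307)), -1) = Pow(Add(-43519, 225), -1) = Pow(-43294, -1) = Rational(-1, 43294)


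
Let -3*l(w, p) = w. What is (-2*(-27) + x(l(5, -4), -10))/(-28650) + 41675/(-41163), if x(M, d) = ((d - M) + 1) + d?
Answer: -119549806/117931995 ≈ -1.0137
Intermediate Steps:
l(w, p) = -w/3
x(M, d) = 1 - M + 2*d (x(M, d) = (1 + d - M) + d = 1 - M + 2*d)
(-2*(-27) + x(l(5, -4), -10))/(-28650) + 41675/(-41163) = (-2*(-27) + (1 - (-1)*5/3 + 2*(-10)))/(-28650) + 41675/(-41163) = (54 + (1 - 1*(-5/3) - 20))*(-1/28650) + 41675*(-1/41163) = (54 + (1 + 5/3 - 20))*(-1/28650) - 41675/41163 = (54 - 52/3)*(-1/28650) - 41675/41163 = (110/3)*(-1/28650) - 41675/41163 = -11/8595 - 41675/41163 = -119549806/117931995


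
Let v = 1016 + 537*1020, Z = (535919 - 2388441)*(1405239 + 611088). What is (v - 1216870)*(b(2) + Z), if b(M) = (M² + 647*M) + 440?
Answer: 2495599626544852984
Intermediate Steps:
b(M) = 440 + M² + 647*M
Z = -3735290126694 (Z = -1852522*2016327 = -3735290126694)
v = 548756 (v = 1016 + 547740 = 548756)
(v - 1216870)*(b(2) + Z) = (548756 - 1216870)*((440 + 2² + 647*2) - 3735290126694) = -668114*((440 + 4 + 1294) - 3735290126694) = -668114*(1738 - 3735290126694) = -668114*(-3735290124956) = 2495599626544852984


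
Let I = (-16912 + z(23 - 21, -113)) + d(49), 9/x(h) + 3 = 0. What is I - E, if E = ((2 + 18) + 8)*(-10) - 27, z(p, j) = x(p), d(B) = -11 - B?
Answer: -16668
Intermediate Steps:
x(h) = -3 (x(h) = 9/(-3 + 0) = 9/(-3) = 9*(-1/3) = -3)
z(p, j) = -3
I = -16975 (I = (-16912 - 3) + (-11 - 1*49) = -16915 + (-11 - 49) = -16915 - 60 = -16975)
E = -307 (E = (20 + 8)*(-10) - 27 = 28*(-10) - 27 = -280 - 27 = -307)
I - E = -16975 - 1*(-307) = -16975 + 307 = -16668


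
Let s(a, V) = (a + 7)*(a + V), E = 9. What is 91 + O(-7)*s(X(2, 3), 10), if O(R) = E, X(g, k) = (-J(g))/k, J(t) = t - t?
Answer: 721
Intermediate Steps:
J(t) = 0
X(g, k) = 0 (X(g, k) = (-1*0)/k = 0/k = 0)
s(a, V) = (7 + a)*(V + a)
O(R) = 9
91 + O(-7)*s(X(2, 3), 10) = 91 + 9*(0² + 7*10 + 7*0 + 10*0) = 91 + 9*(0 + 70 + 0 + 0) = 91 + 9*70 = 91 + 630 = 721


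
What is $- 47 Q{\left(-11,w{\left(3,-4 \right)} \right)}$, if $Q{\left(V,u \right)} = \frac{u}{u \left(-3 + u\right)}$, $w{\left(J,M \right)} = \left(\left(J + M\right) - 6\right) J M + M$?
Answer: $- \frac{47}{77} \approx -0.61039$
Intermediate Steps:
$w{\left(J,M \right)} = M + J M \left(-6 + J + M\right)$ ($w{\left(J,M \right)} = \left(-6 + J + M\right) J M + M = J \left(-6 + J + M\right) M + M = J M \left(-6 + J + M\right) + M = M + J M \left(-6 + J + M\right)$)
$Q{\left(V,u \right)} = \frac{1}{-3 + u}$ ($Q{\left(V,u \right)} = u \frac{1}{u \left(-3 + u\right)} = \frac{1}{-3 + u}$)
$- 47 Q{\left(-11,w{\left(3,-4 \right)} \right)} = - \frac{47}{-3 - 4 \left(1 + 3^{2} - 18 + 3 \left(-4\right)\right)} = - \frac{47}{-3 - 4 \left(1 + 9 - 18 - 12\right)} = - \frac{47}{-3 - -80} = - \frac{47}{-3 + 80} = - \frac{47}{77}$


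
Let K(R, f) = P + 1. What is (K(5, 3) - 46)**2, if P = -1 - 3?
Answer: 2401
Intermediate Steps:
P = -4
K(R, f) = -3 (K(R, f) = -4 + 1 = -3)
(K(5, 3) - 46)**2 = (-3 - 46)**2 = (-49)**2 = 2401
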